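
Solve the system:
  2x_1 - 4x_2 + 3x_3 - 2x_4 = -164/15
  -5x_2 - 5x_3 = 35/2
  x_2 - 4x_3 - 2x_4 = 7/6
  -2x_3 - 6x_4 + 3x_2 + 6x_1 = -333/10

x_1 = -14/5, x_2 = -3/2, x_3 = -2, x_4 = 8/3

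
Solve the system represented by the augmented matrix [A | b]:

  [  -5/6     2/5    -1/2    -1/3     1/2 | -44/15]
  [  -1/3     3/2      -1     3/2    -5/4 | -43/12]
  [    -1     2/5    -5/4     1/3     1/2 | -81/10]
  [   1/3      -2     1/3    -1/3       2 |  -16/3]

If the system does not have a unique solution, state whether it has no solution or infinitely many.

Row-reduce:
R1 ← R1 / (-5/6).
R2 ← R2 + 1/3·R1.
R3 ← R3 + 1·R1.
R4 ← R4 − 1/3·R1.
R2 ← R2 / (67/50).
R1 ← R1 + 12/25·R2.
R3 ← R3 + 2/25·R2.
R4 ← R4 + 46/25·R2.
R3 ← R3 / (-187/268).
R1 ← R1 − 21/67·R3.
R2 ← R2 + 40/67·R3.
R4 ← R4 + 194/201·R3.
R4 ← R4 / (1055/1683).
R1 ← R1 − 254/187·R4.
R2 ← R2 − 95/187·R4.
R3 ← R3 + 668/561·R4.
Rank is 4 with 5 unknowns, leaving x_5 free.

infinitely many solutions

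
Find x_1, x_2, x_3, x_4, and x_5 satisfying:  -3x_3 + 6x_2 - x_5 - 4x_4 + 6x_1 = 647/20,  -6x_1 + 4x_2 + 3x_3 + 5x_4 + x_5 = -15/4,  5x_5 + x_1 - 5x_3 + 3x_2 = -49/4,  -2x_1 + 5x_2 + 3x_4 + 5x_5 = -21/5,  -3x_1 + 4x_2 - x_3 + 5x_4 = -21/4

Row-reduce the augmented matrix:
R1 ← R1 / (6).
R2 ← R2 + 6·R1.
R3 ← R3 − 1·R1.
R4 ← R4 + 2·R1.
R5 ← R5 + 3·R1.
R2 ← R2 / (10).
R1 ← R1 − 1·R2.
R3 ← R3 − 2·R2.
R4 ← R4 − 7·R2.
R5 ← R5 − 7·R2.
R3 ← R3 / (-9/2).
R1 ← R1 + 1/2·R3.
R4 ← R4 + 1·R3.
R5 ← R5 + 5/2·R3.
R4 ← R4 / (233/270).
R1 ← R1 + 221/270·R4.
R2 ← R2 − 1/10·R4.
R3 ← R3 + 14/135·R4.
R5 ← R5 − 551/270·R4.
R5 ← R5 / (-2724/233).
R1 ← R1 − 605/233·R5.
R2 ← R2 + 95/233·R5.
R3 ← R3 + 169/233·R5.
R4 ← R4 − 950/233·R5.
Reading off the reduced rows gives x_1 = 5/2, x_2 = 3, x_3 = 11/4, x_4 = -7/5, x_5 = -2.

x_1 = 5/2, x_2 = 3, x_3 = 11/4, x_4 = -7/5, x_5 = -2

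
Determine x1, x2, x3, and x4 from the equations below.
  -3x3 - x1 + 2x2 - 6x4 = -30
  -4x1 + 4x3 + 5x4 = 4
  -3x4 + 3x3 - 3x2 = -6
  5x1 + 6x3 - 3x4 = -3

x1 = 3, x2 = -3, x3 = -1, x4 = 4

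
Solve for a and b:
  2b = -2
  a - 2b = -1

Row-reduce the augmented matrix:
Swap R1 and R2.
R2 ← R2 / (2).
R1 ← R1 + 2·R2.
Reading off the reduced rows gives a = -3, b = -1.

a = -3, b = -1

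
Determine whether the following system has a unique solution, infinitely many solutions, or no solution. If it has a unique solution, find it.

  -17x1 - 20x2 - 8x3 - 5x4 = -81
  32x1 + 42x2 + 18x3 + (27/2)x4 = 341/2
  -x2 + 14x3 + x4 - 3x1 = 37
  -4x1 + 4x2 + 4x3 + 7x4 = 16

no solution

Row-reduce:
R1 ← R1 / (-17).
R2 ← R2 − 32·R1.
R3 ← R3 + 3·R1.
R4 ← R4 + 4·R1.
R2 ← R2 / (74/17).
R1 ← R1 − 20/17·R2.
R3 ← R3 − 43/17·R2.
R4 ← R4 − 148/17·R2.
R3 ← R3 / (507/37).
R1 ← R1 + 12/37·R3.
R2 ← R2 − 25/37·R3.
Row 4 reduces to 0 = -1, a contradiction. The system is inconsistent.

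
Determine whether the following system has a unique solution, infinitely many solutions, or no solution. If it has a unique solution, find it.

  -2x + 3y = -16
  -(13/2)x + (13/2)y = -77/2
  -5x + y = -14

Row-reduce:
R1 ← R1 / (-2).
R2 ← R2 + 13/2·R1.
R3 ← R3 + 5·R1.
R2 ← R2 / (-13/4).
R1 ← R1 + 3/2·R2.
R3 ← R3 + 13/2·R2.
Row 3 reduces to 0 = -1, a contradiction. The system is inconsistent.

no solution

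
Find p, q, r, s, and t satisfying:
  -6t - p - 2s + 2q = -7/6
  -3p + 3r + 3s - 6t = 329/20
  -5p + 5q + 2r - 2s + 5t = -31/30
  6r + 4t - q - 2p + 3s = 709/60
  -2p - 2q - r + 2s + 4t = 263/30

p = -7/3, q = -3/2, r = 2/5, s = 7/4, t = -1/2

Row-reduce the augmented matrix:
R1 ← R1 / (-1).
R2 ← R2 + 3·R1.
R3 ← R3 + 5·R1.
R4 ← R4 + 2·R1.
R5 ← R5 + 2·R1.
R2 ← R2 / (-6).
R1 ← R1 + 2·R2.
R3 ← R3 + 5·R2.
R4 ← R4 + 5·R2.
R5 ← R5 + 6·R2.
R3 ← R3 / (-1/2).
R1 ← R1 + 1·R3.
R2 ← R2 + 1/2·R3.
R4 ← R4 − 7/2·R3.
R5 ← R5 + 4·R3.
R4 ← R4 / (3).
R1 ← R1 + 2·R4.
R2 ← R2 + 2·R4.
R3 ← R3 + 1·R4.
R5 ← R5 + 7·R4.
R5 ← R5 / (679/3).
R1 ← R1 − 218/3·R5.
R2 ← R2 − 281/3·R5.
R3 ← R3 − 31/3·R5.
R4 ← R4 − 181/3·R5.
Reading off the reduced rows gives p = -7/3, q = -3/2, r = 2/5, s = 7/4, t = -1/2.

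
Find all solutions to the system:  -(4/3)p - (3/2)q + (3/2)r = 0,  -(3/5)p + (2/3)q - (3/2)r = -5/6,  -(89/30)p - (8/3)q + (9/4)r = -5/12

Row-reduce:
R1 ← R1 / (-4/3).
R2 ← R2 + 3/5·R1.
R3 ← R3 + 89/30·R1.
R2 ← R2 / (161/120).
R1 ← R1 − 9/8·R2.
R3 ← R3 − 161/240·R2.
Rank is 2 with 3 unknowns, leaving r free.

infinitely many solutions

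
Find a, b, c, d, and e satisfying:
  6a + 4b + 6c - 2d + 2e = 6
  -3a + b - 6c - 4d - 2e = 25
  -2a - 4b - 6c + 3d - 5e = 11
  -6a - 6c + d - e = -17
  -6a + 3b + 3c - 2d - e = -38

a = 5, b = -4, c = -3, d = -6, e = -1

Row-reduce the augmented matrix:
R1 ← R1 / (6).
R2 ← R2 + 3·R1.
R3 ← R3 + 2·R1.
R4 ← R4 + 6·R1.
R5 ← R5 + 6·R1.
R2 ← R2 / (3).
R1 ← R1 − 2/3·R2.
R3 ← R3 + 8/3·R2.
R4 ← R4 − 4·R2.
R5 ← R5 − 7·R2.
R3 ← R3 / (-20/3).
R1 ← R1 − 5/3·R3.
R2 ← R2 + 1·R3.
R4 ← R4 − 4·R3.
R5 ← R5 − 16·R3.
R4 ← R4 / (22/5).
R1 ← R1 − 1/4·R4.
R2 ← R2 + 27/20·R4.
R3 ← R3 − 19/60·R4.
R5 ← R5 − 13/5·R4.
R5 ← R5 / (-96/11).
R1 ← R1 + 31/44·R5.
R2 ← R2 − 9/44·R5.
R3 ← R3 − 37/44·R5.
R4 ← R4 + 2/11·R5.
Reading off the reduced rows gives a = 5, b = -4, c = -3, d = -6, e = -1.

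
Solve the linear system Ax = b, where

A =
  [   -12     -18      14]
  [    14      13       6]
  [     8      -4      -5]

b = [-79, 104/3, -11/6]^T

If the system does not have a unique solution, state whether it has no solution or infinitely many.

Row-reduce the augmented matrix:
R1 ← R1 / (-12).
R2 ← R2 − 14·R1.
R3 ← R3 − 8·R1.
R2 ← R2 / (-8).
R1 ← R1 − 3/2·R2.
R3 ← R3 + 16·R2.
R3 ← R3 / (-121/3).
R1 ← R1 − 145/48·R3.
R2 ← R2 + 67/24·R3.
Reading off the reduced rows gives x_1 = 1/3, x_2 = 3, x_3 = -3/2.

x_1 = 1/3, x_2 = 3, x_3 = -3/2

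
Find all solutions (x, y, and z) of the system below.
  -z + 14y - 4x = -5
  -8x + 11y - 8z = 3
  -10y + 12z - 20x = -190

Row-reduce the augmented matrix:
R1 ← R1 / (-4).
R2 ← R2 + 8·R1.
R3 ← R3 + 20·R1.
R2 ← R2 / (-17).
R1 ← R1 + 7/2·R2.
R3 ← R3 + 80·R2.
R3 ← R3 / (769/17).
R1 ← R1 − 101/68·R3.
R2 ← R2 − 6/17·R3.
Reading off the reduced rows gives x = 6, y = 1, z = -5.

x = 6, y = 1, z = -5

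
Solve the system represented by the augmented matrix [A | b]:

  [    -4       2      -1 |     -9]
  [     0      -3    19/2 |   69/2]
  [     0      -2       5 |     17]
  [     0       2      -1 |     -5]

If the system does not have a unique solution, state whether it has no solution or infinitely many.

Row-reduce:
R1 ← R1 / (-4).
R2 ← R2 / (-3).
R1 ← R1 + 1/2·R2.
R3 ← R3 + 2·R2.
R4 ← R4 − 2·R2.
R3 ← R3 / (-4/3).
R1 ← R1 + 4/3·R3.
R2 ← R2 + 19/6·R3.
R4 ← R4 − 16/3·R3.
Row 4 reduces to 0 = -6, a contradiction. The system is inconsistent.

no solution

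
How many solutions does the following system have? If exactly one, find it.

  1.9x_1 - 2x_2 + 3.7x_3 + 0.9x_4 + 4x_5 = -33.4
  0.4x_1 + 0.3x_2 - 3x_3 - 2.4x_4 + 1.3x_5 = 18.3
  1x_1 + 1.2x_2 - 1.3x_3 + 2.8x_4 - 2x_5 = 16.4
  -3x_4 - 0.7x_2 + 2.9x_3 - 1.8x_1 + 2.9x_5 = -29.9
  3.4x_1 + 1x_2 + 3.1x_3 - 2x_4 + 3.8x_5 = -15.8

x_1 = 3, x_2 = 2, x_3 = -6, x_4 = -1, x_5 = -3

Row-reduce the augmented matrix:
R1 ← R1 / (19/10).
R2 ← R2 − 2/5·R1.
R3 ← R3 − 1·R1.
R4 ← R4 + 9/5·R1.
R5 ← R5 − 17/5·R1.
R2 ← R2 / (137/190).
R1 ← R1 + 20/19·R2.
R3 ← R3 − 214/95·R2.
R4 ← R4 + 493/190·R2.
R5 ← R5 − 87/19·R2.
R3 ← R3 / (2345/274).
R1 ← R1 + 489/137·R3.
R2 ← R2 + 718/137·R3.
R4 ← R4 + 1971/274·R3.
R5 ← R5 − 28053/1370·R3.
R4 ← R4 / (-6357/2345).
R1 ← R1 − 2433/2345·R4.
R2 ← R2 − 6536/2345·R4.
R3 ← R3 − 2854/2345·R4.
R5 ← R5 + 141728/11725·R4.
R5 ← R5 / (-577588/61125).
R1 ← R1 − 7641/4075·R5.
R2 ← R2 − 12631/12225·R5.
R3 ← R3 − 12314/12225·R5.
R4 ← R4 + 3323/2445·R5.
Reading off the reduced rows gives x_1 = 3, x_2 = 2, x_3 = -6, x_4 = -1, x_5 = -3.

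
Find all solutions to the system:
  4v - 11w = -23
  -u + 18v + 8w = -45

infinitely many solutions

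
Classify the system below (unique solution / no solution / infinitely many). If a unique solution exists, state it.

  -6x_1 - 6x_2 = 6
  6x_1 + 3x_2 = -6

x_1 = -1, x_2 = 0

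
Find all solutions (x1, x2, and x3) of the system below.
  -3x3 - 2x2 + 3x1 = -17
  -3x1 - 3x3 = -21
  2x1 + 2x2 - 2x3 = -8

x1 = 1, x2 = 1, x3 = 6

Row-reduce the augmented matrix:
R1 ← R1 / (3).
R2 ← R2 + 3·R1.
R3 ← R3 − 2·R1.
R2 ← R2 / (-2).
R1 ← R1 + 2/3·R2.
R3 ← R3 − 10/3·R2.
R3 ← R3 / (-10).
R1 ← R1 − 1·R3.
R2 ← R2 − 3·R3.
Reading off the reduced rows gives x1 = 1, x2 = 1, x3 = 6.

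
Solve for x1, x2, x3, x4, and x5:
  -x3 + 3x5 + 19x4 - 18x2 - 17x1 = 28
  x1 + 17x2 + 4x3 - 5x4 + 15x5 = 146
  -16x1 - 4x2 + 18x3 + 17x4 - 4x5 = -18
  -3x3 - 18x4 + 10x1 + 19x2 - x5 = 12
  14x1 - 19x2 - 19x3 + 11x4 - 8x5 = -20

Row-reduce the augmented matrix:
R1 ← R1 / (-17).
R2 ← R2 − 1·R1.
R3 ← R3 + 16·R1.
R4 ← R4 − 10·R1.
R5 ← R5 − 14·R1.
R2 ← R2 / (271/17).
R1 ← R1 − 18/17·R2.
R3 ← R3 − 220/17·R2.
R4 ← R4 − 143/17·R2.
R5 ← R5 + 575/17·R2.
R3 ← R3 / (4266/271).
R1 ← R1 + 55/271·R3.
R2 ← R2 − 67/271·R3.
R4 ← R4 + 1536/271·R3.
R5 ← R5 + 3106/271·R3.
R4 ← R4 / (-938/237).
R1 ← R1 + 1181/1422·R4.
R2 ← R2 + 397/1422·R4.
R3 ← R3 − 205/1422·R4.
R5 ← R5 − 14264/711·R4.
R5 ← R5 / (-248716/4221).
R1 ← R1 − 25919/16884·R5.
R2 ← R2 − 37987/16884·R5.
R3 ← R3 + 29227/16884·R5.
R4 ← R4 − 10051/2814·R5.
Reading off the reduced rows gives x1 = 0, x2 = 6, x3 = -4, x4 = 6, x5 = 6.

x1 = 0, x2 = 6, x3 = -4, x4 = 6, x5 = 6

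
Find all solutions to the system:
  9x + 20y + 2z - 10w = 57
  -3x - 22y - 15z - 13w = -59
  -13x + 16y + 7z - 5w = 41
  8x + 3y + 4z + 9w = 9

infinitely many solutions

Row-reduce:
R1 ← R1 / (9).
R2 ← R2 + 3·R1.
R3 ← R3 + 13·R1.
R4 ← R4 − 8·R1.
R2 ← R2 / (-46/3).
R1 ← R1 − 20/9·R2.
R3 ← R3 − 404/9·R2.
R4 ← R4 + 133/9·R2.
R3 ← R3 / (-2213/69).
R1 ← R1 + 128/69·R3.
R2 ← R2 − 43/46·R3.
R4 ← R4 − 2213/138·R3.
Rank is 3 with 4 unknowns, leaving w free.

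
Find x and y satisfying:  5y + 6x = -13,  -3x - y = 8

x = -3, y = 1

From equation 2: y = -8 − 3·x.
Substitute into equation 1 and solve: x = -3.
Then y = 1.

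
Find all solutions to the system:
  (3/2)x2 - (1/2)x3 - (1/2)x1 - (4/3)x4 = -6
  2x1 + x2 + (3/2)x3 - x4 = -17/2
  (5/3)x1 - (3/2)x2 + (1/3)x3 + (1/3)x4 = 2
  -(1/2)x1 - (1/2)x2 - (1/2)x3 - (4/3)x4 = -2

Row-reduce the augmented matrix:
R1 ← R1 / (-1/2).
R2 ← R2 − 2·R1.
R3 ← R3 − 5/3·R1.
R4 ← R4 + 1/2·R1.
R2 ← R2 / (7).
R1 ← R1 + 3·R2.
R3 ← R3 − 7/2·R2.
R4 ← R4 + 2·R2.
R3 ← R3 / (-13/12).
R1 ← R1 − 11/14·R3.
R2 ← R2 + 1/14·R3.
R4 ← R4 + 1/7·R3.
R4 ← R4 / (-460/273).
R1 ← R1 + 200/273·R4.
R2 ← R2 + 230/273·R4.
R3 ← R3 − 34/39·R4.
Reading off the reduced rows gives x1 = -1, x2 = -2, x3 = -1, x4 = 3.

x1 = -1, x2 = -2, x3 = -1, x4 = 3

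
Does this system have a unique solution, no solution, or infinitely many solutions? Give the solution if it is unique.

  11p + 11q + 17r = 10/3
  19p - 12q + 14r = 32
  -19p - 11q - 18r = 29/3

p = -2, q = -7/3, r = 3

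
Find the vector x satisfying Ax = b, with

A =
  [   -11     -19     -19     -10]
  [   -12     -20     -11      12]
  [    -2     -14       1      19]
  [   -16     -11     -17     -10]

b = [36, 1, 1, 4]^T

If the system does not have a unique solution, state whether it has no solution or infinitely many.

x_1 = 2, x_2 = -3, x_3 = 1, x_4 = -2

Row-reduce the augmented matrix:
R1 ← R1 / (-11).
R2 ← R2 + 12·R1.
R3 ← R3 + 2·R1.
R4 ← R4 + 16·R1.
R2 ← R2 / (8/11).
R1 ← R1 − 19/11·R2.
R3 ← R3 + 116/11·R2.
R4 ← R4 − 183/11·R2.
R3 ← R3 / (291/2).
R1 ← R1 + 171/8·R3.
R2 ← R2 − 107/8·R3.
R4 ← R4 + 1695/8·R3.
R4 ← R4 / (-2121/388).
R1 ← R1 + 637/388·R4.
R2 ← R2 + 1105/1164·R4.
R3 ← R3 − 706/291·R4.
Reading off the reduced rows gives x_1 = 2, x_2 = -3, x_3 = 1, x_4 = -2.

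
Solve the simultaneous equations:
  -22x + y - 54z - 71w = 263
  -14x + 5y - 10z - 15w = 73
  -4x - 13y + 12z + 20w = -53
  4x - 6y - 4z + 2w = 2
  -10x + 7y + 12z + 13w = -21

Row-reduce:
R1 ← R1 / (-22).
R2 ← R2 + 14·R1.
R3 ← R3 + 4·R1.
R4 ← R4 − 4·R1.
R5 ← R5 + 10·R1.
R2 ← R2 / (48/11).
R1 ← R1 + 1/22·R2.
R3 ← R3 + 145/11·R2.
R4 ← R4 + 64/11·R2.
R5 ← R5 − 72/11·R2.
R3 ← R3 / (1145/12).
R1 ← R1 − 65/24·R3.
R2 ← R2 − 67/12·R3.
R4 ← R4 − 56/3·R3.
R4 ← R4 / (5792/1145).
R1 ← R1 − 9/458·R4.
R2 ← R2 + 394/1145·R4.
R3 ← R3 − 1489/1145·R4.
Row 5 reduces to 0 = 1, a contradiction. The system is inconsistent.

no solution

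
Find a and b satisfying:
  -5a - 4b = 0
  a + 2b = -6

a = 4, b = -5

From equation 2: a = -6 − 2·b.
Substitute into equation 1 and solve: b = -5.
Then a = 4.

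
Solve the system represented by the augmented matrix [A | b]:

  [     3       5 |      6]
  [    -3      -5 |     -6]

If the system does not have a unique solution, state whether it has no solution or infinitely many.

Row-reduce:
R1 ← R1 / (3).
R2 ← R2 + 3·R1.
Rank is 1 with 2 unknowns, leaving x_2 free.

infinitely many solutions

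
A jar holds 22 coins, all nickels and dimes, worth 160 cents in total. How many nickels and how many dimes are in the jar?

nickels: 12, dimes: 10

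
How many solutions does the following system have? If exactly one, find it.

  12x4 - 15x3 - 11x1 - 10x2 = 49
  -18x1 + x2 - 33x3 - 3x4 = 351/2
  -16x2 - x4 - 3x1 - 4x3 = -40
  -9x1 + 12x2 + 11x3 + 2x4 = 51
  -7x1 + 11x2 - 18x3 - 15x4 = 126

no solution

Row-reduce:
R1 ← R1 / (-11).
R2 ← R2 + 18·R1.
R3 ← R3 + 3·R1.
R4 ← R4 + 9·R1.
R5 ← R5 + 7·R1.
R2 ← R2 / (191/11).
R1 ← R1 − 10/11·R2.
R3 ← R3 + 146/11·R2.
R4 ← R4 − 222/11·R2.
R5 ← R5 − 191/11·R2.
R3 ← R3 / (-1217/191).
R1 ← R1 − 345/191·R3.
R2 ← R2 + 93/191·R3.
R4 ← R4 − 6322/191·R3.
R4 ← R4 / (-113898/1217).
R1 ← R1 + 7329/1217·R4.
R2 ← R2 − 420/1217·R4.
R3 ← R3 − 4121/1217·R4.
Row 5 reduces to 0 = -1/2, a contradiction. The system is inconsistent.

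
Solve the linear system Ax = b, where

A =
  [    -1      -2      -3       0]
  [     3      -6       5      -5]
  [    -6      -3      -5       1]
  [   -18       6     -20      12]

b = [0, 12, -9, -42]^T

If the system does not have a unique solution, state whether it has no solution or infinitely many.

infinitely many solutions

Row-reduce:
R1 ← R1 / (-1).
R2 ← R2 − 3·R1.
R3 ← R3 + 6·R1.
R4 ← R4 + 18·R1.
R2 ← R2 / (-12).
R1 ← R1 − 2·R2.
R3 ← R3 − 9·R2.
R4 ← R4 − 42·R2.
R3 ← R3 / (10).
R1 ← R1 − 7/3·R3.
R2 ← R2 − 1/3·R3.
R4 ← R4 − 20·R3.
Rank is 3 with 4 unknowns, leaving x_4 free.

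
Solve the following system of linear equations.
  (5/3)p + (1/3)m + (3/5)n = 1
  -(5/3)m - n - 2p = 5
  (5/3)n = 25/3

m = -6, n = 5, p = 0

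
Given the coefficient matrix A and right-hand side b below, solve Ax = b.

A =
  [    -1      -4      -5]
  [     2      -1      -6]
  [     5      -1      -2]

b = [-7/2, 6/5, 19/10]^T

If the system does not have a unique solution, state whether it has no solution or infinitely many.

Row-reduce the augmented matrix:
R1 ← R1 / (-1).
R2 ← R2 − 2·R1.
R3 ← R3 − 5·R1.
R2 ← R2 / (-9).
R1 ← R1 − 4·R2.
R3 ← R3 + 21·R2.
R3 ← R3 / (31/3).
R1 ← R1 + 19/9·R3.
R2 ← R2 − 16/9·R3.
Reading off the reduced rows gives x_1 = 1/2, x_2 = 1, x_3 = -1/5.

x_1 = 1/2, x_2 = 1, x_3 = -1/5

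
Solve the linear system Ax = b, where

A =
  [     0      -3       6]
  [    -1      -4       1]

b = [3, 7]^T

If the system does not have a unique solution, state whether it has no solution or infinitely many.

Row-reduce:
Swap R1 and R2.
R1 ← R1 / (-1).
R2 ← R2 / (-3).
R1 ← R1 − 4·R2.
Rank is 2 with 3 unknowns, leaving x_3 free.

infinitely many solutions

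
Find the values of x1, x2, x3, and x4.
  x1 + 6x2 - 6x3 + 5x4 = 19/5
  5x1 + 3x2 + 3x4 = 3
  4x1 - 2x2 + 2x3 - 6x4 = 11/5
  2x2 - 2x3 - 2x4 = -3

x1 = 9/5, x2 = -3, x3 = -5/2, x4 = 1

Row-reduce the augmented matrix:
R2 ← R2 − 5·R1.
R3 ← R3 − 4·R1.
R2 ← R2 / (-27).
R1 ← R1 − 6·R2.
R3 ← R3 + 26·R2.
R4 ← R4 − 2·R2.
R3 ← R3 / (-26/9).
R1 ← R1 − 2/3·R3.
R2 ← R2 + 10/9·R3.
R4 ← R4 − 2/9·R3.
R4 ← R4 / (-4).
R1 ← R1 + 1·R4.
R2 ← R2 − 8/3·R4.
R3 ← R3 − 5/3·R4.
Reading off the reduced rows gives x1 = 9/5, x2 = -3, x3 = -5/2, x4 = 1.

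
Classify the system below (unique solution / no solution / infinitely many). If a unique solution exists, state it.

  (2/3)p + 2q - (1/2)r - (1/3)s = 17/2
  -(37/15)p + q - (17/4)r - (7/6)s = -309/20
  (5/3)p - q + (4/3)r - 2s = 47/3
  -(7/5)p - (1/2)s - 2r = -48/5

no solution

Row-reduce:
R1 ← R1 / (2/3).
R2 ← R2 + 37/15·R1.
R3 ← R3 − 5/3·R1.
R4 ← R4 + 7/5·R1.
R2 ← R2 / (42/5).
R1 ← R1 − 3·R2.
R3 ← R3 + 6·R2.
R4 ← R4 − 21/5·R2.
R3 ← R3 / (-149/84).
R1 ← R1 − 10/7·R3.
R2 ← R2 + 61/84·R3.
Row 4 reduces to 0 = 1/4, a contradiction. The system is inconsistent.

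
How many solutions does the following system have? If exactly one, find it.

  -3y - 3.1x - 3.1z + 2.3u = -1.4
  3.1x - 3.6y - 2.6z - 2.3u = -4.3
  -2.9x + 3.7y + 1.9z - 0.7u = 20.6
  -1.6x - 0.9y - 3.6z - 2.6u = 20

x = -5, y = 0, z = 1, u = -6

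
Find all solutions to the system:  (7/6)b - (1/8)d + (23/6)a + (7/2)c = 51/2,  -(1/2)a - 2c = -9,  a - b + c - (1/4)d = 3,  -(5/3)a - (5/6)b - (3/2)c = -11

Row-reduce:
R1 ← R1 / (23/6).
R2 ← R2 + 1/2·R1.
R3 ← R3 − 1·R1.
R4 ← R4 + 5/3·R1.
R2 ← R2 / (7/46).
R1 ← R1 − 7/23·R2.
R3 ← R3 + 30/23·R2.
R4 ← R4 + 15/46·R2.
R3 ← R3 / (-92/7).
R1 ← R1 − 4·R3.
R2 ← R2 + 71/7·R3.
R4 ← R4 + 23/7·R3.
Row 4 reduces to 0 = 1, a contradiction. The system is inconsistent.

no solution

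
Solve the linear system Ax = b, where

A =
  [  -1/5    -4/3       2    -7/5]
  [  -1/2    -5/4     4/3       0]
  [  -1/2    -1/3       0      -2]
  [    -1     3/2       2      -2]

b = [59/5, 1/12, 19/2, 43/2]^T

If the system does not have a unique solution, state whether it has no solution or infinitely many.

Row-reduce the augmented matrix:
R1 ← R1 / (-1/5).
R2 ← R2 + 1/2·R1.
R3 ← R3 + 1/2·R1.
R4 ← R4 + 1·R1.
R2 ← R2 / (25/12).
R1 ← R1 − 20/3·R2.
R3 ← R3 − 3·R2.
R4 ← R4 − 49/6·R2.
R3 ← R3 / (7/25).
R1 ← R1 − 26/15·R3.
R2 ← R2 + 44/25·R3.
R4 ← R4 − 478/75·R3.
R4 ← R4 / (503/7).
R1 ← R1 − 124/7·R4.
R2 ← R2 + 144/7·R4.
R3 ← R3 + 177/14·R4.
Reading off the reduced rows gives x_1 = 3, x_2 = 3, x_3 = 4, x_4 = -6.

x_1 = 3, x_2 = 3, x_3 = 4, x_4 = -6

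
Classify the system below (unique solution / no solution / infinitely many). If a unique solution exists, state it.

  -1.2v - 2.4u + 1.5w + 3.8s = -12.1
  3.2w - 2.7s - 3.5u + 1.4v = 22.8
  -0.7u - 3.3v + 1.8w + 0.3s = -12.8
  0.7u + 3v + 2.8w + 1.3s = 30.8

u = 2, v = 6, w = 5, s = -2

Row-reduce the augmented matrix:
R1 ← R1 / (-12/5).
R2 ← R2 + 7/2·R1.
R3 ← R3 + 7/10·R1.
R4 ← R4 − 7/10·R1.
R2 ← R2 / (63/20).
R1 ← R1 − 1/2·R2.
R3 ← R3 + 59/20·R2.
R4 ← R4 − 53/20·R2.
R3 ← R3 / (647/280).
R1 ← R1 + 11/14·R3.
R2 ← R2 − 9/28·R3.
R4 ← R4 − 167/70·R3.
R4 ← R4 / (1584899/87345).
R1 ← R1 + 18485/5823·R4.
R2 ← R2 + 24986/17469·R4.
R3 ← R3 + 64462/17469·R4.
Reading off the reduced rows gives u = 2, v = 6, w = 5, s = -2.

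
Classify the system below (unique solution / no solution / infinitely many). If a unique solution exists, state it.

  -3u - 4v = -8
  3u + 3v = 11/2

Row-reduce the augmented matrix:
R1 ← R1 / (-3).
R2 ← R2 − 3·R1.
R2 ← R2 / (-1).
R1 ← R1 − 4/3·R2.
Reading off the reduced rows gives u = -2/3, v = 5/2.

u = -2/3, v = 5/2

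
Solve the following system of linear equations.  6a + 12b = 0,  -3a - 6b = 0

infinitely many solutions

Row-reduce:
R1 ← R1 / (6).
R2 ← R2 + 3·R1.
Rank is 1 with 2 unknowns, leaving b free.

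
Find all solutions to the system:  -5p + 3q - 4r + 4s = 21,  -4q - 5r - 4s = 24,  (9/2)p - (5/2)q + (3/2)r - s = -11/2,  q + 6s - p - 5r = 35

no solution

Row-reduce:
R1 ← R1 / (-5).
R3 ← R3 − 9/2·R1.
R4 ← R4 + 1·R1.
R2 ← R2 / (-4).
R1 ← R1 + 3/5·R2.
R3 ← R3 − 1/5·R2.
R4 ← R4 − 2/5·R2.
R3 ← R3 / (-47/20).
R1 ← R1 − 31/20·R3.
R2 ← R2 − 5/4·R3.
R4 ← R4 + 47/10·R3.
Row 4 reduces to 0 = 4, a contradiction. The system is inconsistent.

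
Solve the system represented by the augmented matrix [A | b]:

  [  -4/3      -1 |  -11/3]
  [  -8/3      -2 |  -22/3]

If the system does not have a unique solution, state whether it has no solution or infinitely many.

Row-reduce:
R1 ← R1 / (-4/3).
R2 ← R2 + 8/3·R1.
Rank is 1 with 2 unknowns, leaving x_2 free.

infinitely many solutions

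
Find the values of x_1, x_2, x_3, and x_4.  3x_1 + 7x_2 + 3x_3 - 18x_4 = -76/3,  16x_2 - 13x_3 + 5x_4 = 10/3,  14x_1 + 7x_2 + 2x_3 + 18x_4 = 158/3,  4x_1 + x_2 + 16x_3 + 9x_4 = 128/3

x_1 = 2/3, x_2 = 2/3, x_3 = 4/3, x_4 = 2

Row-reduce the augmented matrix:
R1 ← R1 / (3).
R3 ← R3 − 14·R1.
R4 ← R4 − 4·R1.
R2 ← R2 / (16).
R1 ← R1 − 7/3·R2.
R3 ← R3 + 77/3·R2.
R4 ← R4 + 25/3·R2.
R3 ← R3 / (-1577/48).
R1 ← R1 − 139/48·R3.
R2 ← R2 + 13/16·R3.
R4 ← R4 − 251/48·R3.
R4 ← R4 / (83763/1577).
R1 ← R1 − 4681/1577·R4.
R2 ← R2 + 3798/1577·R4.
R3 ← R3 + 5281/1577·R4.
Reading off the reduced rows gives x_1 = 2/3, x_2 = 2/3, x_3 = 4/3, x_4 = 2.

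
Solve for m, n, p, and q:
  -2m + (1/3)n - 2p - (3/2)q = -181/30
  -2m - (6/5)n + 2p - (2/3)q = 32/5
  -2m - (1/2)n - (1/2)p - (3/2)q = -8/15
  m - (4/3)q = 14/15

Row-reduce the augmented matrix:
R1 ← R1 / (-2).
R2 ← R2 + 2·R1.
R3 ← R3 + 2·R1.
R4 ← R4 − 1·R1.
R2 ← R2 / (-23/15).
R1 ← R1 + 1/6·R2.
R3 ← R3 + 5/6·R2.
R4 ← R4 − 1/6·R2.
R3 ← R3 / (-31/46).
R1 ← R1 − 13/23·R3.
R2 ← R2 + 60/23·R3.
R4 ← R4 + 13/23·R3.
R4 ← R4 / (-50/31).
R1 ← R1 − 26/93·R4.
R2 ← R2 − 75/62·R4.
R3 ← R3 − 125/186·R4.
Reading off the reduced rows gives m = 2/3, n = -3, p = 2, q = -1/5.

m = 2/3, n = -3, p = 2, q = -1/5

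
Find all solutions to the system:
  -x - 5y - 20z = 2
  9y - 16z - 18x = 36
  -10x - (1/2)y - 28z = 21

no solution

Row-reduce:
R1 ← R1 / (-1).
R2 ← R2 + 18·R1.
R3 ← R3 + 10·R1.
R2 ← R2 / (99).
R1 ← R1 − 5·R2.
R3 ← R3 − 99/2·R2.
Row 3 reduces to 0 = 1, a contradiction. The system is inconsistent.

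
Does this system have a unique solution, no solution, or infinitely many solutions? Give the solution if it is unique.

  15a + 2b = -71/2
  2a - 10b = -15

Row-reduce the augmented matrix:
R1 ← R1 / (15).
R2 ← R2 − 2·R1.
R2 ← R2 / (-154/15).
R1 ← R1 − 2/15·R2.
Reading off the reduced rows gives a = -5/2, b = 1.

a = -5/2, b = 1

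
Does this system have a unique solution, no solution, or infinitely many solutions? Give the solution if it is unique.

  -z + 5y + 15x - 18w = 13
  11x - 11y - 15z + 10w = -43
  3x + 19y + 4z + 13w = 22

Row-reduce:
R1 ← R1 / (15).
R2 ← R2 − 11·R1.
R3 ← R3 − 3·R1.
R2 ← R2 / (-44/3).
R1 ← R1 − 1/3·R2.
R3 ← R3 − 18·R2.
R3 ← R3 / (-732/55).
R1 ← R1 + 43/110·R3.
R2 ← R2 − 107/110·R3.
Rank is 3 with 4 unknowns, leaving w free.

infinitely many solutions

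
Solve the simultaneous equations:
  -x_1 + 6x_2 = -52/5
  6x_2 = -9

Row-reduce the augmented matrix:
R1 ← R1 / (-1).
R2 ← R2 / (6).
R1 ← R1 + 6·R2.
Reading off the reduced rows gives x_1 = 7/5, x_2 = -3/2.

x_1 = 7/5, x_2 = -3/2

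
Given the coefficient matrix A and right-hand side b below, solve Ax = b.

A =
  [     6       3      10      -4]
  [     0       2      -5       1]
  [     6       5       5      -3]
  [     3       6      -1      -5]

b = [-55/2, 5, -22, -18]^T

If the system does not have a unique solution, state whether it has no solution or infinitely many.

no solution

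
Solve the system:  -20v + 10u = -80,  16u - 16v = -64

u = 0, v = 4

Row-reduce the augmented matrix:
R1 ← R1 / (10).
R2 ← R2 − 16·R1.
R2 ← R2 / (16).
R1 ← R1 + 2·R2.
Reading off the reduced rows gives u = 0, v = 4.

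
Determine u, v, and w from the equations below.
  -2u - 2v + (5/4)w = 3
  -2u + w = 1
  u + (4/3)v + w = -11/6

u = -1/2, v = -1, w = 0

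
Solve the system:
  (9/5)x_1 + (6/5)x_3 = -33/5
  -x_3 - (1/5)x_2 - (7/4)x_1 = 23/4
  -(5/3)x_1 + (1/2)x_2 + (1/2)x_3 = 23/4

Row-reduce the augmented matrix:
R1 ← R1 / (9/5).
R2 ← R2 + 7/4·R1.
R3 ← R3 + 5/3·R1.
R2 ← R2 / (-1/5).
R3 ← R3 − 1/2·R2.
R3 ← R3 / (73/36).
R1 ← R1 − 2/3·R3.
R2 ← R2 + 5/6·R3.
Reading off the reduced rows gives x_1 = -3, x_2 = 5/2, x_3 = -1.

x_1 = -3, x_2 = 5/2, x_3 = -1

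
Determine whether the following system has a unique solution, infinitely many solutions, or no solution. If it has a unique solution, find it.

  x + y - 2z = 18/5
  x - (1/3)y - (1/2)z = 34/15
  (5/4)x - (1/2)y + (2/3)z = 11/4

Row-reduce the augmented matrix:
R2 ← R2 − 1·R1.
R3 ← R3 − 5/4·R1.
R2 ← R2 / (-4/3).
R1 ← R1 − 1·R2.
R3 ← R3 + 7/4·R2.
R3 ← R3 / (115/96).
R1 ← R1 + 7/8·R3.
R2 ← R2 + 9/8·R3.
Reading off the reduced rows gives x = 13/5, y = 1, z = 0.

x = 13/5, y = 1, z = 0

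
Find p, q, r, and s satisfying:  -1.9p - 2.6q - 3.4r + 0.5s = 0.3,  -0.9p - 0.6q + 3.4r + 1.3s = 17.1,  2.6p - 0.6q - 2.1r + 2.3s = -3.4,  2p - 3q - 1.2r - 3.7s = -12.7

p = -2, q = -2, r = 3, s = 3

Row-reduce the augmented matrix:
R1 ← R1 / (-19/10).
R2 ← R2 + 9/10·R1.
R3 ← R3 − 13/5·R1.
R4 ← R4 − 2·R1.
R2 ← R2 / (12/19).
R1 ← R1 − 26/19·R2.
R3 ← R3 + 79/19·R2.
R4 ← R4 + 109/19·R2.
R3 ← R3 / (787/30).
R1 ← R1 + 136/15·R3.
R2 ← R2 − 119/15·R3.
R4 ← R4 − 611/15·R3.
R4 ← R4 / (-28389/3148).
R1 ← R1 − 1391/1574·R4.
R2 ← R2 + 4205/3148·R4.
R3 ← R3 − 599/1574·R4.
Reading off the reduced rows gives p = -2, q = -2, r = 3, s = 3.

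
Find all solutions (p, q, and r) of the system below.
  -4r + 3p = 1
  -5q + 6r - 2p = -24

infinitely many solutions

Row-reduce:
R1 ← R1 / (3).
R2 ← R2 + 2·R1.
R2 ← R2 / (-5).
Rank is 2 with 3 unknowns, leaving r free.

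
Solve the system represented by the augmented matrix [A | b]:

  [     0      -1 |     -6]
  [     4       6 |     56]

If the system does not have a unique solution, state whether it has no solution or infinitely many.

x_1 = 5, x_2 = 6

Row-reduce the augmented matrix:
Swap R1 and R2.
R1 ← R1 / (4).
R2 ← R2 / (-1).
R1 ← R1 − 3/2·R2.
Reading off the reduced rows gives x_1 = 5, x_2 = 6.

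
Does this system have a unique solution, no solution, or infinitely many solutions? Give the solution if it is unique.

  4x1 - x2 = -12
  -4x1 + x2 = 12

infinitely many solutions

Row-reduce:
R1 ← R1 / (4).
R2 ← R2 + 4·R1.
Rank is 1 with 2 unknowns, leaving x2 free.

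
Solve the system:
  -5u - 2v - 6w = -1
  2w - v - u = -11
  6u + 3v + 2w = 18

Row-reduce the augmented matrix:
R1 ← R1 / (-5).
R2 ← R2 + 1·R1.
R3 ← R3 − 6·R1.
R2 ← R2 / (-3/5).
R1 ← R1 − 2/5·R2.
R3 ← R3 − 3/5·R2.
R3 ← R3 / (-2).
R1 ← R1 − 10/3·R3.
R2 ← R2 + 16/3·R3.
Reading off the reduced rows gives u = 3, v = 2, w = -3.

u = 3, v = 2, w = -3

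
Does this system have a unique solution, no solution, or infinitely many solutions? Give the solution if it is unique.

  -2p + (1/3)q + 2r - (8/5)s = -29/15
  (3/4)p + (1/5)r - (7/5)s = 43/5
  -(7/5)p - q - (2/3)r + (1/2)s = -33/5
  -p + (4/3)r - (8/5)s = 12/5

Row-reduce the augmented matrix:
R1 ← R1 / (-2).
R2 ← R2 − 3/4·R1.
R3 ← R3 + 7/5·R1.
R4 ← R4 + 1·R1.
R2 ← R2 / (1/8).
R1 ← R1 + 1/6·R2.
R3 ← R3 + 37/30·R2.
R4 ← R4 + 1/6·R2.
R3 ← R3 / (548/75).
R1 ← R1 − 4/15·R3.
R2 ← R2 − 38/5·R3.
R4 ← R4 − 8/5·R3.
R4 ← R4 / (1027/2055).
R1 ← R1 + 991/822·R4.
R2 ← R2 − 7783/2740·R4.
R3 ← R3 + 2717/1096·R4.
Reading off the reduced rows gives p = 4, q = -1, r = 0, s = -4.

p = 4, q = -1, r = 0, s = -4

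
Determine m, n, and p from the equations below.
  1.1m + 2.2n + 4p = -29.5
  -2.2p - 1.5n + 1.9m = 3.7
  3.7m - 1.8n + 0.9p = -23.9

Row-reduce the augmented matrix:
R1 ← R1 / (11/10).
R2 ← R2 − 19/10·R1.
R3 ← R3 − 37/10·R1.
R2 ← R2 / (-53/10).
R1 ← R1 − 2·R2.
R3 ← R3 + 46/5·R2.
R3 ← R3 / (18991/5830).
R1 ← R1 − 116/583·R3.
R2 ← R2 − 1002/583·R3.
Reading off the reduced rows gives m = -5, n = 0, p = -6.

m = -5, n = 0, p = -6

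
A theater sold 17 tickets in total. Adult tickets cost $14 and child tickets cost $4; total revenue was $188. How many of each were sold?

adult tickets: 12, child tickets: 5

Let a = adult tickets, c = child tickets.
  a + c = 17
  14a + 4c = 188
Row-reduce the augmented matrix:
R2 ← R2 − 14·R1.
R2 ← R2 / (-10).
R1 ← R1 − 1·R2.
Reading off the reduced rows gives a = 12, c = 5.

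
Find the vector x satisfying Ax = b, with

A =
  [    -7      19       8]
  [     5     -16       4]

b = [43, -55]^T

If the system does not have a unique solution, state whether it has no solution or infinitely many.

Row-reduce:
R1 ← R1 / (-7).
R2 ← R2 − 5·R1.
R2 ← R2 / (-17/7).
R1 ← R1 + 19/7·R2.
Rank is 2 with 3 unknowns, leaving x_3 free.

infinitely many solutions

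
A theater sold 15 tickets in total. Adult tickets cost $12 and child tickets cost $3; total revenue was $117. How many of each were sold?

Let a = adult tickets, c = child tickets.
  a + c = 15
  12a + 3c = 117
From equation 1: a = 15 − c.
Substitute into equation 2 and solve: c = 7.
Then a = 8.

adult tickets: 8, child tickets: 7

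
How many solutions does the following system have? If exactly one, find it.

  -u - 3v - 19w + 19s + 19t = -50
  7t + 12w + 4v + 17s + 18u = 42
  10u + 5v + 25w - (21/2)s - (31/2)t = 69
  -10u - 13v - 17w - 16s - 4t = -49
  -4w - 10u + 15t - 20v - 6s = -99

no solution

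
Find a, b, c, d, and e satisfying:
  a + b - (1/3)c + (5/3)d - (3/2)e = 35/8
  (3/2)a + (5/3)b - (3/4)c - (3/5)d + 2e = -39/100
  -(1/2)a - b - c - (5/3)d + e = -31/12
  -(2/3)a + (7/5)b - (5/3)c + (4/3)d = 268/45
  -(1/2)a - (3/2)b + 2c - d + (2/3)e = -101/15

Row-reduce the augmented matrix:
R2 ← R2 − 3/2·R1.
R3 ← R3 + 1/2·R1.
R4 ← R4 + 2/3·R1.
R5 ← R5 + 1/2·R1.
R2 ← R2 / (1/6).
R1 ← R1 − 1·R2.
R3 ← R3 + 1/2·R2.
R4 ← R4 − 31/15·R2.
R5 ← R5 + 1·R2.
R3 ← R3 / (-23/12).
R1 ← R1 − 7/6·R3.
R2 ← R2 + 3/2·R3.
R4 ← R4 − 109/90·R3.
R5 ← R5 − 1/3·R3.
R4 ← R4 / (178441/5175).
R1 ← R1 − 4864/345·R4.
R2 ← R2 + 1227/115·R4.
R3 ← R3 − 608/115·R4.
R5 ← R5 + 2833/138·R4.
R5 ← R5 / (319622/535323).
R1 ← R1 + 87273/178441·R5.
R2 ← R2 − 223320/178441·R5.
R3 ← R3 − 34188/178441·R5.
R4 ← R4 + 470775/356882·R5.
Reading off the reduced rows gives a = -4/3, b = 3, c = -1, d = -3/5, e = -9/4.

a = -4/3, b = 3, c = -1, d = -3/5, e = -9/4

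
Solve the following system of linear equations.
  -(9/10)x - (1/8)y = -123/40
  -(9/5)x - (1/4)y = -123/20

Row-reduce:
R1 ← R1 / (-9/10).
R2 ← R2 + 9/5·R1.
Rank is 1 with 2 unknowns, leaving y free.

infinitely many solutions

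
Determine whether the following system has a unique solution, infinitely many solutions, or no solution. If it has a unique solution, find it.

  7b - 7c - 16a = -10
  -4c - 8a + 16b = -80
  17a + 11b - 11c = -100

a = -2, b = -6, c = 0

Row-reduce the augmented matrix:
R1 ← R1 / (-16).
R2 ← R2 + 8·R1.
R3 ← R3 − 17·R1.
R2 ← R2 / (25/2).
R1 ← R1 + 7/16·R2.
R3 ← R3 − 295/16·R2.
R3 ← R3 / (-177/10).
R1 ← R1 − 21/50·R3.
R2 ← R2 + 1/25·R3.
Reading off the reduced rows gives a = -2, b = -6, c = 0.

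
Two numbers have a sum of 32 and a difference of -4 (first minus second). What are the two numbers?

first number: 14, second number: 18

Let x = first number, y = second number.
  x + y = 32
  x - y = -4
Row-reduce the augmented matrix:
R2 ← R2 − 1·R1.
R2 ← R2 / (-2).
R1 ← R1 − 1·R2.
Reading off the reduced rows gives x = 14, y = 18.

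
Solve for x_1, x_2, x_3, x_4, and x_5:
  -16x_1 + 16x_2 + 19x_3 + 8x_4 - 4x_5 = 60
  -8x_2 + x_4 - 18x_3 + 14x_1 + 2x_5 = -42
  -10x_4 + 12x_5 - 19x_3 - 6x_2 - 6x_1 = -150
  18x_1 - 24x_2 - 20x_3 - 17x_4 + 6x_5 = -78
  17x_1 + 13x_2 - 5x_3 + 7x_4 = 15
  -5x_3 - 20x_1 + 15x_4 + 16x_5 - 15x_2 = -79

x_1 = 2, x_2 = -1, x_3 = 4, x_4 = 2, x_5 = -4

Row-reduce the augmented matrix:
R1 ← R1 / (-16).
R2 ← R2 − 14·R1.
R3 ← R3 + 6·R1.
R4 ← R4 − 18·R1.
R5 ← R5 − 17·R1.
R6 ← R6 + 20·R1.
R2 ← R2 / (6).
R1 ← R1 + 1·R2.
R3 ← R3 + 12·R2.
R4 ← R4 + 6·R2.
R5 ← R5 − 30·R2.
R6 ← R6 + 35·R2.
R3 ← R3 / (-231/8).
R1 ← R1 + 17/12·R3.
R2 ← R2 + 11/48·R3.
R5 ← R5 − 353/16·R3.
R6 ← R6 + 1765/48·R3.
Swap R4 and R5.
R4 ← R4 / (-1710/77).
R1 ← R1 − 317/462·R4.
R2 ← R2 − 55/42·R4.
R3 ← R3 + 8/77·R4.
R6 ← R6 − 22105/462·R4.
Swap R5 and R6.
R5 ← R5 / (11884/513).
R1 ← R1 + 428/2565·R5.
R2 ← R2 − 170/513·R5.
R3 ← R3 + 356/855·R5.
R4 ← R4 + 434/855·R5.
R6 reduces to 0 = 0, so the extra equation is consistent.
Reading off the reduced rows gives x_1 = 2, x_2 = -1, x_3 = 4, x_4 = 2, x_5 = -4.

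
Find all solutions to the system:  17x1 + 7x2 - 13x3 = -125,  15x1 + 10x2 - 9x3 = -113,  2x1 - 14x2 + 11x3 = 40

x1 = -5, x2 = -2, x3 = 2

Row-reduce the augmented matrix:
R1 ← R1 / (17).
R2 ← R2 − 15·R1.
R3 ← R3 − 2·R1.
R2 ← R2 / (65/17).
R1 ← R1 − 7/17·R2.
R3 ← R3 + 252/17·R2.
R3 ← R3 / (1437/65).
R1 ← R1 + 67/65·R3.
R2 ← R2 − 42/65·R3.
Reading off the reduced rows gives x1 = -5, x2 = -2, x3 = 2.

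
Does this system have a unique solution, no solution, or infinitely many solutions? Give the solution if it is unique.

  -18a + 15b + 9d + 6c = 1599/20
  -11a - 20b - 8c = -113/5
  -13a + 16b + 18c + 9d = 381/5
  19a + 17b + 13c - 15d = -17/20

Row-reduce the augmented matrix:
R1 ← R1 / (-18).
R2 ← R2 + 11·R1.
R3 ← R3 + 13·R1.
R4 ← R4 − 19·R1.
R2 ← R2 / (-175/6).
R1 ← R1 + 5/6·R2.
R3 ← R3 − 31/6·R2.
R4 ← R4 − 197/6·R2.
R3 ← R3 / (58/5).
R2 ← R2 − 2/5·R3.
R4 ← R4 − 31/5·R3.
R4 ← R4 / (-3627/290).
R1 ← R1 + 12/35·R4.
R2 ← R2 − 138/1015·R4.
R3 ← R3 − 267/2030·R4.
Reading off the reduced rows gives a = -12/5, b = 9/4, c = 1/2, d = 0.

a = -12/5, b = 9/4, c = 1/2, d = 0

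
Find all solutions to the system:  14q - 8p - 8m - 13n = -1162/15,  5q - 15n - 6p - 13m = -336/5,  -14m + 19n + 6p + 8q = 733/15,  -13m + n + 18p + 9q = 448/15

m = 2/5, n = 8/3, p = 5/2, q = -7/5

Row-reduce the augmented matrix:
R1 ← R1 / (-8).
R2 ← R2 + 13·R1.
R3 ← R3 + 14·R1.
R4 ← R4 + 13·R1.
R2 ← R2 / (49/8).
R1 ← R1 − 13/8·R2.
R3 ← R3 − 167/4·R2.
R4 ← R4 − 177/8·R2.
R3 ← R3 / (-194/7).
R1 ← R1 + 6/7·R3.
R2 ← R2 − 8/7·R3.
R4 ← R4 − 40/7·R3.
R4 ← R4 / (48828/679).
R1 ← R1 + 185/679·R4.
R2 ← R2 − 958/679·R4.
R3 ← R3 + 2560/679·R4.
Reading off the reduced rows gives m = 2/5, n = 8/3, p = 5/2, q = -7/5.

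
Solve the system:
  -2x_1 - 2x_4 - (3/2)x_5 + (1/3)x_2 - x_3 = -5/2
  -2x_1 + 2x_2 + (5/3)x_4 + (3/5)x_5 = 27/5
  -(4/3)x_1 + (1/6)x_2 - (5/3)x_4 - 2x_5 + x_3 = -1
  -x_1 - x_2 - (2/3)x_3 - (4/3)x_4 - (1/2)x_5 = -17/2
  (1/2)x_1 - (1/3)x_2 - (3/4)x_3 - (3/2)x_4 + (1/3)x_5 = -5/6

x_1 = 3, x_2 = 6, x_3 = 0, x_4 = 0, x_5 = -1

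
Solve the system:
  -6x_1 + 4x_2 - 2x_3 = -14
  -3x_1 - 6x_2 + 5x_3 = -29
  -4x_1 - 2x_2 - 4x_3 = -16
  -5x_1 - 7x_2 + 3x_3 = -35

Row-reduce:
R1 ← R1 / (-6).
R2 ← R2 + 3·R1.
R3 ← R3 + 4·R1.
R4 ← R4 + 5·R1.
R2 ← R2 / (-8).
R1 ← R1 + 2/3·R2.
R3 ← R3 + 14/3·R2.
R4 ← R4 + 31/3·R2.
R3 ← R3 / (-37/6).
R1 ← R1 + 1/6·R3.
R2 ← R2 + 3/4·R3.
R4 ← R4 + 37/12·R3.
Row 4 reduces to 0 = 2, a contradiction. The system is inconsistent.

no solution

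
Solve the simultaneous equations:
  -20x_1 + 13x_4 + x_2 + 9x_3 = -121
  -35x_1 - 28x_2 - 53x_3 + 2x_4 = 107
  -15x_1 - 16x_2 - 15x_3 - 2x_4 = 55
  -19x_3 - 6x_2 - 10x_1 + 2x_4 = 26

Row-reduce:
R1 ← R1 / (-20).
R2 ← R2 + 35·R1.
R3 ← R3 + 15·R1.
R4 ← R4 + 10·R1.
R2 ← R2 / (-119/4).
R1 ← R1 + 1/20·R2.
R3 ← R3 + 67/4·R2.
R4 ← R4 + 13/2·R2.
R3 ← R3 / (2018/119).
R1 ← R1 + 199/595·R3.
R2 ← R2 − 275/119·R3.
R4 ← R4 + 1009/119·R3.
Rank is 3 with 4 unknowns, leaving x_4 free.

infinitely many solutions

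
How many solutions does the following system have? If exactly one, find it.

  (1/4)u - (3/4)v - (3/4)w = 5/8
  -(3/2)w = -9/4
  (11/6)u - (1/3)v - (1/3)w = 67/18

u = 2, v = -5/3, w = 3/2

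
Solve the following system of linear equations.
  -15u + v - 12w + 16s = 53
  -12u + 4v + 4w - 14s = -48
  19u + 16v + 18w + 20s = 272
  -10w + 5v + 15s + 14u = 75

u = 0, v = 5, w = 4, s = 6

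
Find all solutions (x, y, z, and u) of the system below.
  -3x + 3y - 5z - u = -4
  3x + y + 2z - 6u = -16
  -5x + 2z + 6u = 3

Row-reduce:
R1 ← R1 / (-3).
R2 ← R2 − 3·R1.
R3 ← R3 + 5·R1.
R2 ← R2 / (4).
R1 ← R1 + 1·R2.
R3 ← R3 + 5·R2.
R3 ← R3 / (79/12).
R1 ← R1 − 11/12·R3.
R2 ← R2 + 3/4·R3.
Rank is 3 with 4 unknowns, leaving u free.

infinitely many solutions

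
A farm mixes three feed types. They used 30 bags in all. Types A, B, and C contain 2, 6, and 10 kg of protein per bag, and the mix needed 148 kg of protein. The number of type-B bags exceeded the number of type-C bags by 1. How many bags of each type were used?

type-A bags: 15, type-B bags: 8, type-C bags: 7

Let a = type-A bags, b = type-B bags, c = type-C bags.
  a + b + c = 30
  2a + 6b + 10c = 148
  b - c = 1
Row-reduce the augmented matrix:
R2 ← R2 − 2·R1.
R2 ← R2 / (4).
R1 ← R1 − 1·R2.
R3 ← R3 − 1·R2.
R3 ← R3 / (-3).
R1 ← R1 + 1·R3.
R2 ← R2 − 2·R3.
Reading off the reduced rows gives a = 15, b = 8, c = 7.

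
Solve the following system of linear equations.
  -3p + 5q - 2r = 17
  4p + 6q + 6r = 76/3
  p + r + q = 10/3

Row-reduce the augmented matrix:
R1 ← R1 / (-3).
R2 ← R2 − 4·R1.
R3 ← R3 − 1·R1.
R2 ← R2 / (38/3).
R1 ← R1 + 5/3·R2.
R3 ← R3 − 8/3·R2.
R3 ← R3 / (-7/19).
R1 ← R1 − 21/19·R3.
R2 ← R2 − 5/19·R3.
Reading off the reduced rows gives p = -8/3, q = 3, r = 3.

p = -8/3, q = 3, r = 3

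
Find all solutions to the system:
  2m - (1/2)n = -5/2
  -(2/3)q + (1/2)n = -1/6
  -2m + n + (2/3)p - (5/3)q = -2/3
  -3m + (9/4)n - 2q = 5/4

Row-reduce:
R1 ← R1 / (2).
R3 ← R3 + 2·R1.
R4 ← R4 + 3·R1.
R2 ← R2 / (1/2).
R1 ← R1 + 1/4·R2.
R3 ← R3 − 1/2·R2.
R4 ← R4 − 3/2·R2.
R3 ← R3 / (2/3).
Row 4 reduces to 0 = -2, a contradiction. The system is inconsistent.

no solution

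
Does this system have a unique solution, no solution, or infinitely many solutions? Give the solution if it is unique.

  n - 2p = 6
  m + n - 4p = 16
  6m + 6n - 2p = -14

m = 0, n = -4, p = -5

Row-reduce the augmented matrix:
Swap R1 and R2.
R3 ← R3 − 6·R1.
R1 ← R1 − 1·R2.
R3 ← R3 / (22).
R1 ← R1 + 2·R3.
R2 ← R2 + 2·R3.
Reading off the reduced rows gives m = 0, n = -4, p = -5.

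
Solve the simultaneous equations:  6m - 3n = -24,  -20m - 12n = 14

Row-reduce the augmented matrix:
R1 ← R1 / (6).
R2 ← R2 + 20·R1.
R2 ← R2 / (-22).
R1 ← R1 + 1/2·R2.
Reading off the reduced rows gives m = -5/2, n = 3.

m = -5/2, n = 3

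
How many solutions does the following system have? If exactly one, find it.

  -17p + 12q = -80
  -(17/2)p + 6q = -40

infinitely many solutions

Row-reduce:
R1 ← R1 / (-17).
R2 ← R2 + 17/2·R1.
Rank is 1 with 2 unknowns, leaving q free.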